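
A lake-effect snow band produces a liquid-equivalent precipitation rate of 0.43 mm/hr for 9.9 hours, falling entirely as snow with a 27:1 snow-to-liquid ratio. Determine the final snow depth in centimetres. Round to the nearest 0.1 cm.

snow depth ≈ 11.5 cm

Liquid-equivalent depth = 0.43 × 9.9 = 4.257 mm.
Snow depth = 4.257 mm × 27 = 114.939 mm = 11.5 cm.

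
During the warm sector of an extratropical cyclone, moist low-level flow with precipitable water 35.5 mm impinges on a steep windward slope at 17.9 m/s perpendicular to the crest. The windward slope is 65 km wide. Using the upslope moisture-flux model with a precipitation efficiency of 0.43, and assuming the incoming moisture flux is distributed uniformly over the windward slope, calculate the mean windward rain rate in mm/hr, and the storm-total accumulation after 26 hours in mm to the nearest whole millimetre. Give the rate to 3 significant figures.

Incoming column moisture flux per unit ridge length: F = V × PW = 17.9 × 35.5 = 635.45 mm·m/s.
Spread over the 65 km slope with efficiency ε = 0.43: R = ε·F/W = 0.43 × 635.45 / 65000 m = 4.204e-03 mm/s.
R = 4.204e-03 × 3600 = 15.1 mm/hr.
Over 26 h: total = 15.1 × 26 = 392.6 ≈ 393 mm.

R ≈ 15.1 mm/hr; total ≈ 393 mm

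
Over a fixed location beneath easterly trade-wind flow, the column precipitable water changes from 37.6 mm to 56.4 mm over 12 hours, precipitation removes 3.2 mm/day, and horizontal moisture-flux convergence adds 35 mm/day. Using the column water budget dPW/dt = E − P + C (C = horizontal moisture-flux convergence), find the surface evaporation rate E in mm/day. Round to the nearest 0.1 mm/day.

dPW/dt = (56.4 − 37.6) mm / (12/24 day) = +37.600 mm/day.
E = dPW/dt + P − C = (+37.600) + 3.2 − (35) = 5.8 mm/day.

E ≈ 5.8 mm/day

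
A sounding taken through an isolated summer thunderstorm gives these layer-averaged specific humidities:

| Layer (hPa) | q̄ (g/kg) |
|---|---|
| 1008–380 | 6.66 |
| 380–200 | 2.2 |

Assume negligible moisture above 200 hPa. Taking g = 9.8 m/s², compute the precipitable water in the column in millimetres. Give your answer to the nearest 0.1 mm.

Precipitable water is the column-integrated vapour mass per unit area: PW = (1/g) Σ q̄ Δp, with q in kg/kg and Δp in Pa (1 kg/m² of water = 1 mm).
Layer 1008–380 hPa: Δp = 628 hPa = 62800 Pa, q̄ = 0.00666 kg/kg → 0.00666 × 62800 / 9.8 = 42.68 mm
Layer 380–200 hPa: Δp = 180 hPa = 18000 Pa, q̄ = 0.0022 kg/kg → 0.0022 × 18000 / 9.8 = 4.04 mm
PW = 42.68 + 4.04 = 46.72 ≈ 46.7 mm.

PW ≈ 46.7 mm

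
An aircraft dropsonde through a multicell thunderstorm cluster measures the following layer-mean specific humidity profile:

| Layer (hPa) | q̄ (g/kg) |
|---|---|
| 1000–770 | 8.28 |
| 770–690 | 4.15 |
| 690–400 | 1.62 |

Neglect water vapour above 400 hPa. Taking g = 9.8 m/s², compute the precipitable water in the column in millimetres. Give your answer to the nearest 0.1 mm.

Precipitable water is the column-integrated vapour mass per unit area: PW = (1/g) Σ q̄ Δp, with q in kg/kg and Δp in Pa (1 kg/m² of water = 1 mm).
Layer 1000–770 hPa: Δp = 230 hPa = 23000 Pa, q̄ = 0.00828 kg/kg → 0.00828 × 23000 / 9.8 = 19.43 mm
Layer 770–690 hPa: Δp = 80 hPa = 8000 Pa, q̄ = 0.00415 kg/kg → 0.00415 × 8000 / 9.8 = 3.39 mm
Layer 690–400 hPa: Δp = 290 hPa = 29000 Pa, q̄ = 0.00162 kg/kg → 0.00162 × 29000 / 9.8 = 4.79 mm
PW = 19.43 + 3.39 + 4.79 = 27.61 ≈ 27.6 mm.

PW ≈ 27.6 mm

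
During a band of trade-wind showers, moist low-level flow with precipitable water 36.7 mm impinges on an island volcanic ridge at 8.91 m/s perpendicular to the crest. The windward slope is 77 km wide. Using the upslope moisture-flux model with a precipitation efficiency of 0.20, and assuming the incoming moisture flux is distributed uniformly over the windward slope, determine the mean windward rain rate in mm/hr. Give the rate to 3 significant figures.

Incoming column moisture flux per unit ridge length: F = V × PW = 8.91 × 36.7 = 326.997 mm·m/s.
Spread over the 77 km slope with efficiency ε = 0.20: R = ε·F/W = 0.20 × 326.997 / 77000 m = 8.493e-04 mm/s.
R = 8.493e-04 × 3600 = 3.06 mm/hr.

R ≈ 3.06 mm/hr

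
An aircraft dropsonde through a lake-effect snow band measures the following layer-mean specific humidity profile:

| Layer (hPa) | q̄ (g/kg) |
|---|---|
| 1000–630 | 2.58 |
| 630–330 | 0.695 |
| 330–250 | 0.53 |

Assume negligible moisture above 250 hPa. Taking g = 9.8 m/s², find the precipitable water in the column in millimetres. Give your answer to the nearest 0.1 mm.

PW ≈ 12.3 mm

Precipitable water is the column-integrated vapour mass per unit area: PW = (1/g) Σ q̄ Δp, with q in kg/kg and Δp in Pa (1 kg/m² of water = 1 mm).
Layer 1000–630 hPa: Δp = 370 hPa = 37000 Pa, q̄ = 0.00258 kg/kg → 0.00258 × 37000 / 9.8 = 9.74 mm
Layer 630–330 hPa: Δp = 300 hPa = 30000 Pa, q̄ = 0.000695 kg/kg → 0.000695 × 30000 / 9.8 = 2.13 mm
Layer 330–250 hPa: Δp = 80 hPa = 8000 Pa, q̄ = 0.00053 kg/kg → 0.00053 × 8000 / 9.8 = 0.43 mm
PW = 9.74 + 2.13 + 0.43 = 12.30 ≈ 12.3 mm.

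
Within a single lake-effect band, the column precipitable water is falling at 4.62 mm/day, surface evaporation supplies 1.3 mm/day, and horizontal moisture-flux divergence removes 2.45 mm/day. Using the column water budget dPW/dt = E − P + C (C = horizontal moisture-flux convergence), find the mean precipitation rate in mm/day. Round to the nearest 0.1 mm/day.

P ≈ 3.5 mm/day

dPW/dt = -4.62 mm/day.
P = E + C − dPW/dt = 1.3 + (-2.45) − (-4.62) = 3.5 mm/day.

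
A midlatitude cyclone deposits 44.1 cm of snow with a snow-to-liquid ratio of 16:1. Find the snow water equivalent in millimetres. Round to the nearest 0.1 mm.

SWE = snow depth / ratio = 44.1 cm / 16 = 2.756 cm = 27.6 mm.

SWE ≈ 27.6 mm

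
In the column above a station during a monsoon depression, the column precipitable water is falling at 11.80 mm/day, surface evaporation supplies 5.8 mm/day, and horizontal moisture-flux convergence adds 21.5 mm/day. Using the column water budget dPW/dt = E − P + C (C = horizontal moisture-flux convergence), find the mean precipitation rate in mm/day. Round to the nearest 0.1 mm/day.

P ≈ 39.1 mm/day

dPW/dt = -11.80 mm/day.
P = E + C − dPW/dt = 5.8 + (21.5) − (-11.80) = 39.1 mm/day.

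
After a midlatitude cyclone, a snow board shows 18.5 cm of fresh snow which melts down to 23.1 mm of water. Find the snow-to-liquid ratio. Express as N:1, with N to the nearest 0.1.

ratio ≈ 8.0

Ratio = snow depth / SWE = 185 mm / 23.1 mm = 8.0, i.e. 8.0:1.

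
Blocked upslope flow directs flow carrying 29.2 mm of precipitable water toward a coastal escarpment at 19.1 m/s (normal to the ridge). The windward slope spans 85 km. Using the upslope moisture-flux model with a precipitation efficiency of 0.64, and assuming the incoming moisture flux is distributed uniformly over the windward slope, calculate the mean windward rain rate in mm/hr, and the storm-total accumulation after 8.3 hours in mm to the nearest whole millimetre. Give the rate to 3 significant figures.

Incoming column moisture flux per unit ridge length: F = V × PW = 19.1 × 29.2 = 557.72 mm·m/s.
Spread over the 85 km slope with efficiency ε = 0.64: R = ε·F/W = 0.64 × 557.72 / 85000 m = 4.199e-03 mm/s.
R = 4.199e-03 × 3600 = 15.1 mm/hr.
Over 8.3 h: total = 15.1 × 8.3 = 125.33 ≈ 125 mm.

R ≈ 15.1 mm/hr; total ≈ 125 mm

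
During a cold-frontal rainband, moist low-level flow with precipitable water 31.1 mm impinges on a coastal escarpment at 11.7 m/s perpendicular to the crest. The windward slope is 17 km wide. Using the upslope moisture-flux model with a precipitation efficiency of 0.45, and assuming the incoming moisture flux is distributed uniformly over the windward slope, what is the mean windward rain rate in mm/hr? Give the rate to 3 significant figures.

Incoming column moisture flux per unit ridge length: F = V × PW = 11.7 × 31.1 = 363.87 mm·m/s.
Spread over the 17 km slope with efficiency ε = 0.45: R = ε·F/W = 0.45 × 363.87 / 17000 m = 9.632e-03 mm/s.
R = 9.632e-03 × 3600 = 34.7 mm/hr.

R ≈ 34.7 mm/hr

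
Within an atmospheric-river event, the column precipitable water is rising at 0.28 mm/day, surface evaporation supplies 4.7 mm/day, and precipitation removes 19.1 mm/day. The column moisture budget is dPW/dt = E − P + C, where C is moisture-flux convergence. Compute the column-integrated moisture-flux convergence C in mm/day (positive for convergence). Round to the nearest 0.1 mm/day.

dPW/dt = +0.28 mm/day.
C = dPW/dt − E + P = (+0.28) − 4.7 + 19.1 = 14.7 mm/day.

C ≈ 14.7 mm/day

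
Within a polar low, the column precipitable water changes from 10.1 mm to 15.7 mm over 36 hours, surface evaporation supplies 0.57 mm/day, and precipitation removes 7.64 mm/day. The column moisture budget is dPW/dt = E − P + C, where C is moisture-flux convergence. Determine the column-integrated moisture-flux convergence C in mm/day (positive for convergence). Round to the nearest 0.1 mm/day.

C ≈ 10.8 mm/day

dPW/dt = (15.7 − 10.1) mm / (36/24 day) = +3.733 mm/day.
C = dPW/dt − E + P = (+3.733) − 0.57 + 7.64 = 10.8 mm/day.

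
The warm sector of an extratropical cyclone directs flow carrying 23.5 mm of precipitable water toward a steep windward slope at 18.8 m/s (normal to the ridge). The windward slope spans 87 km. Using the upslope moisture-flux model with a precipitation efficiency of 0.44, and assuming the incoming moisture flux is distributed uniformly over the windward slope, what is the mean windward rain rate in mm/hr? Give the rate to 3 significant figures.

R ≈ 8.04 mm/hr

Incoming column moisture flux per unit ridge length: F = V × PW = 18.8 × 23.5 = 441.8 mm·m/s.
Spread over the 87 km slope with efficiency ε = 0.44: R = ε·F/W = 0.44 × 441.8 / 87000 m = 2.234e-03 mm/s.
R = 2.234e-03 × 3600 = 8.04 mm/hr.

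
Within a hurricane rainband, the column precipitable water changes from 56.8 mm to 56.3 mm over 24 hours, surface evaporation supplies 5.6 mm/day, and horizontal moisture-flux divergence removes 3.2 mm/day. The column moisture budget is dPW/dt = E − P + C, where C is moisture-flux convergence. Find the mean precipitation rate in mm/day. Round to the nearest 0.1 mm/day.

dPW/dt = (56.3 − 56.8) mm / (24/24 day) = -0.500 mm/day.
P = E + C − dPW/dt = 5.6 + (-3.2) − (-0.500) = 2.9 mm/day.

P ≈ 2.9 mm/day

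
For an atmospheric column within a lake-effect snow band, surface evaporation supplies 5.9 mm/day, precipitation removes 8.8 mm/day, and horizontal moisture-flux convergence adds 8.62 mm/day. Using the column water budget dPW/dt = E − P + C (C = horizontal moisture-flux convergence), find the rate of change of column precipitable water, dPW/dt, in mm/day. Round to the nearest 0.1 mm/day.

dPW/dt ≈ 5.7 mm/day

dPW/dt = E − P + C = 5.9 − 8.8 + (8.62) = 5.7 mm/day.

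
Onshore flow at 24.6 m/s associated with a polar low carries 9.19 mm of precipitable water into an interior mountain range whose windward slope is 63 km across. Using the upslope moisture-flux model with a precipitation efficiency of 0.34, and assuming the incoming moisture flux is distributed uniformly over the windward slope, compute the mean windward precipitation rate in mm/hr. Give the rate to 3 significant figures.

Incoming column moisture flux per unit ridge length: F = V × PW = 24.6 × 9.19 = 226.074 mm·m/s.
Spread over the 63 km slope with efficiency ε = 0.34: R = ε·F/W = 0.34 × 226.074 / 63000 m = 1.220e-03 mm/s.
R = 1.220e-03 × 3600 = 4.39 mm/hr.

R ≈ 4.39 mm/hr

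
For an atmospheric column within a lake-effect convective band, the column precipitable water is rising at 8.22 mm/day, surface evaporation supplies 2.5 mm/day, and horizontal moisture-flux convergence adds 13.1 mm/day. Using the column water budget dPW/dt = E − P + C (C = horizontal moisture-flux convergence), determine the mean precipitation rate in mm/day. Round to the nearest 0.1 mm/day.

P ≈ 7.4 mm/day

dPW/dt = +8.22 mm/day.
P = E + C − dPW/dt = 2.5 + (13.1) − (+8.22) = 7.4 mm/day.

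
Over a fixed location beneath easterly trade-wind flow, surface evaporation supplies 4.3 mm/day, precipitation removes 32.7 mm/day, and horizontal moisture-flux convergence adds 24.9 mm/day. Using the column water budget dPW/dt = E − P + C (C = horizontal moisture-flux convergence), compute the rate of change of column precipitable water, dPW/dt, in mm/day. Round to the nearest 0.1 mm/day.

dPW/dt ≈ -3.5 mm/day

dPW/dt = E − P + C = 4.3 − 32.7 + (24.9) = -3.5 mm/day.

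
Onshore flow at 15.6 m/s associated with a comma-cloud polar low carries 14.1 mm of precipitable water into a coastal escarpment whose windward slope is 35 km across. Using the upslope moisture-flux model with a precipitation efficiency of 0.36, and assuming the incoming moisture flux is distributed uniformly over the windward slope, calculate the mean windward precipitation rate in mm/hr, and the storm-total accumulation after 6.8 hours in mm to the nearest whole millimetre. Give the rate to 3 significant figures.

R ≈ 8.14 mm/hr; total ≈ 55 mm

Incoming column moisture flux per unit ridge length: F = V × PW = 15.6 × 14.1 = 219.96 mm·m/s.
Spread over the 35 km slope with efficiency ε = 0.36: R = ε·F/W = 0.36 × 219.96 / 35000 m = 2.262e-03 mm/s.
R = 2.262e-03 × 3600 = 8.14 mm/hr.
Over 6.8 h: total = 8.14 × 6.8 = 55.352 ≈ 55 mm.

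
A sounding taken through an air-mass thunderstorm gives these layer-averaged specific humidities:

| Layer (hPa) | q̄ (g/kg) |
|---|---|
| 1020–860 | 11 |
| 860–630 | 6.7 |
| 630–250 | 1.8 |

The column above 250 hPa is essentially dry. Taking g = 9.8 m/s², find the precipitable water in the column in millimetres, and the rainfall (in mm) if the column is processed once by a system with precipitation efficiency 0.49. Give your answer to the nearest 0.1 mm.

Precipitable water is the column-integrated vapour mass per unit area: PW = (1/g) Σ q̄ Δp, with q in kg/kg and Δp in Pa (1 kg/m² of water = 1 mm).
Layer 1020–860 hPa: Δp = 160 hPa = 16000 Pa, q̄ = 0.011 kg/kg → 0.011 × 16000 / 9.8 = 17.96 mm
Layer 860–630 hPa: Δp = 230 hPa = 23000 Pa, q̄ = 0.0067 kg/kg → 0.0067 × 23000 / 9.8 = 15.72 mm
Layer 630–250 hPa: Δp = 380 hPa = 38000 Pa, q̄ = 0.0018 kg/kg → 0.0018 × 38000 / 9.8 = 6.98 mm
PW = 17.96 + 15.72 + 6.98 = 40.66 ≈ 40.7 mm.
Rainfall = ε × PW = 0.49 × 40.7 = 19.9 mm.

PW ≈ 40.7 mm; rainfall ≈ 19.9 mm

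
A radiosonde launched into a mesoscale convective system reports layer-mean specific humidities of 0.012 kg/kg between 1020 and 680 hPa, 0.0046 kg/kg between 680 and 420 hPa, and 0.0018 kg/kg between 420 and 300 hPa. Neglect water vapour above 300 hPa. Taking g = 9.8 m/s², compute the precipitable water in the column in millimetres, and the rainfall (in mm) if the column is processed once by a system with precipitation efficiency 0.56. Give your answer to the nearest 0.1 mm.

PW ≈ 56.0 mm; rainfall ≈ 31.4 mm

Precipitable water is the column-integrated vapour mass per unit area: PW = (1/g) Σ q̄ Δp, with q in kg/kg and Δp in Pa (1 kg/m² of water = 1 mm).
Layer 1020–680 hPa: Δp = 340 hPa = 34000 Pa, q̄ = 0.012 kg/kg → 0.012 × 34000 / 9.8 = 41.63 mm
Layer 680–420 hPa: Δp = 260 hPa = 26000 Pa, q̄ = 0.0046 kg/kg → 0.0046 × 26000 / 9.8 = 12.20 mm
Layer 420–300 hPa: Δp = 120 hPa = 12000 Pa, q̄ = 0.0018 kg/kg → 0.0018 × 12000 / 9.8 = 2.20 mm
PW = 41.63 + 12.20 + 2.20 = 56.03 ≈ 56.0 mm.
Rainfall = ε × PW = 0.56 × 56.0 = 31.4 mm.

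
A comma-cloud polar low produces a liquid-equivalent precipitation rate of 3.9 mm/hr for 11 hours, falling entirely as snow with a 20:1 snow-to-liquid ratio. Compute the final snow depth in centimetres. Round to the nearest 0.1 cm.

Liquid-equivalent depth = 3.9 × 11 = 42.9 mm.
Snow depth = 42.9 mm × 20 = 858 mm = 85.8 cm.

snow depth ≈ 85.8 cm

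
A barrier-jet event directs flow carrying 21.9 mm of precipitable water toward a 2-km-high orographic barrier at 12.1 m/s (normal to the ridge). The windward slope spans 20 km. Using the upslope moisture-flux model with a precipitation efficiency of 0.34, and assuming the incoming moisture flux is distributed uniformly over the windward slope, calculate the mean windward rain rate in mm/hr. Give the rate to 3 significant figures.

R ≈ 16.2 mm/hr

Incoming column moisture flux per unit ridge length: F = V × PW = 12.1 × 21.9 = 264.99 mm·m/s.
Spread over the 20 km slope with efficiency ε = 0.34: R = ε·F/W = 0.34 × 264.99 / 20000 m = 4.505e-03 mm/s.
R = 4.505e-03 × 3600 = 16.2 mm/hr.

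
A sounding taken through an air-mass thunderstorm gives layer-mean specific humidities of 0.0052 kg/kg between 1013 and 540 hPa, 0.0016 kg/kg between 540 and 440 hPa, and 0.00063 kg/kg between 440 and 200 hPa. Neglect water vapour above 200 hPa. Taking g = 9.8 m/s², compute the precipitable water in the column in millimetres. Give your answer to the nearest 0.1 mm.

PW ≈ 28.3 mm

Precipitable water is the column-integrated vapour mass per unit area: PW = (1/g) Σ q̄ Δp, with q in kg/kg and Δp in Pa (1 kg/m² of water = 1 mm).
Layer 1013–540 hPa: Δp = 473 hPa = 47300 Pa, q̄ = 0.0052 kg/kg → 0.0052 × 47300 / 9.8 = 25.10 mm
Layer 540–440 hPa: Δp = 100 hPa = 10000 Pa, q̄ = 0.0016 kg/kg → 0.0016 × 10000 / 9.8 = 1.63 mm
Layer 440–200 hPa: Δp = 240 hPa = 24000 Pa, q̄ = 0.00063 kg/kg → 0.00063 × 24000 / 9.8 = 1.54 mm
PW = 25.10 + 1.63 + 1.54 = 28.27 ≈ 28.3 mm.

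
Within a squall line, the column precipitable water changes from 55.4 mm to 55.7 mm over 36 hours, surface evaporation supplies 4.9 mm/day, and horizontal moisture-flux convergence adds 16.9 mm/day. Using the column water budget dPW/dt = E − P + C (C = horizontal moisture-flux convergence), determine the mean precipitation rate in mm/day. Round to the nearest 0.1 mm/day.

dPW/dt = (55.7 − 55.4) mm / (36/24 day) = +0.200 mm/day.
P = E + C − dPW/dt = 4.9 + (16.9) − (+0.200) = 21.6 mm/day.

P ≈ 21.6 mm/day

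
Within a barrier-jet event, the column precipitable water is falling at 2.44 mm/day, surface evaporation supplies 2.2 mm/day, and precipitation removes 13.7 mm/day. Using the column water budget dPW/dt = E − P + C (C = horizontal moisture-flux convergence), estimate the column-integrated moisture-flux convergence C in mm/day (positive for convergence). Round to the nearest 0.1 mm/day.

C ≈ 9.1 mm/day

dPW/dt = -2.44 mm/day.
C = dPW/dt − E + P = (-2.44) − 2.2 + 13.7 = 9.1 mm/day.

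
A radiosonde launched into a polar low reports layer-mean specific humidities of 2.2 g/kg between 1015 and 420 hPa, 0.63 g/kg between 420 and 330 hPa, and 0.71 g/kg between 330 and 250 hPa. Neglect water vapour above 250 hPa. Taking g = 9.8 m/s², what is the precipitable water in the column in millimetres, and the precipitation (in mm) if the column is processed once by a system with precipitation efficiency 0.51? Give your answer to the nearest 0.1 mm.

PW ≈ 14.5 mm; precipitation ≈ 7.4 mm

Precipitable water is the column-integrated vapour mass per unit area: PW = (1/g) Σ q̄ Δp, with q in kg/kg and Δp in Pa (1 kg/m² of water = 1 mm).
Layer 1015–420 hPa: Δp = 595 hPa = 59500 Pa, q̄ = 0.0022 kg/kg → 0.0022 × 59500 / 9.8 = 13.36 mm
Layer 420–330 hPa: Δp = 90 hPa = 9000 Pa, q̄ = 0.00063 kg/kg → 0.00063 × 9000 / 9.8 = 0.58 mm
Layer 330–250 hPa: Δp = 80 hPa = 8000 Pa, q̄ = 0.00071 kg/kg → 0.00071 × 8000 / 9.8 = 0.58 mm
PW = 13.36 + 0.58 + 0.58 = 14.52 ≈ 14.5 mm.
Precipitation = ε × PW = 0.51 × 14.5 = 7.4 mm.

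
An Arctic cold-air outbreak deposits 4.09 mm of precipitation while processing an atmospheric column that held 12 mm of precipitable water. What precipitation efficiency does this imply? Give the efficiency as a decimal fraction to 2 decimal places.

ε = precipitation / PW = 4.09 / 12 = 0.34.

ε ≈ 0.34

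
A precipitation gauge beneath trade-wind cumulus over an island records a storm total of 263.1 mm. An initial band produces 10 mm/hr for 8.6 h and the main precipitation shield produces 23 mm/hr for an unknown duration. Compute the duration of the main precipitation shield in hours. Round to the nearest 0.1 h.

Known phases: 10 × 8.6 = 86 mm.
Remaining depth = 263.1 − 86 = 177.1 mm.
Duration = 177.1 / 23 = 7.7 h.

duration ≈ 7.7 h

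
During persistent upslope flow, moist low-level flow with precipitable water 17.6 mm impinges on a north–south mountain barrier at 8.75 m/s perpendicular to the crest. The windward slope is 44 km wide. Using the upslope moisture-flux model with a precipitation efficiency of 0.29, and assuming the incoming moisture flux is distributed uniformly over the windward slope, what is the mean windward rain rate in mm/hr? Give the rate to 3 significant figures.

R ≈ 3.65 mm/hr

Incoming column moisture flux per unit ridge length: F = V × PW = 8.75 × 17.6 = 154 mm·m/s.
Spread over the 44 km slope with efficiency ε = 0.29: R = ε·F/W = 0.29 × 154 / 44000 m = 1.015e-03 mm/s.
R = 1.015e-03 × 3600 = 3.65 mm/hr.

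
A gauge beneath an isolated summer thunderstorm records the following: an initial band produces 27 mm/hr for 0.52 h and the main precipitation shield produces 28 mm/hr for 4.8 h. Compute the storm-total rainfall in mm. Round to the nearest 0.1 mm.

Total = Σ Rᵢ Δtᵢ = 27 × 0.52 + 28 × 4.8
      = 14.04 + 134.4 = 148.4 mm.

total ≈ 148.4 mm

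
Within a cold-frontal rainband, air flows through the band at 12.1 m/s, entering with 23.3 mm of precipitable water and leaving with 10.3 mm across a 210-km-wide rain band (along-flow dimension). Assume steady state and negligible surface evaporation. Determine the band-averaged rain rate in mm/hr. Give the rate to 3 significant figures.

R ≈ 2.70 mm/hr

Column moisture flux per unit crosswind length is F = V × PW.
Inflow: F_in = 12.1 × 23.3 = 281.93 mm·m/s
Outflow: F_out = 12.1 × 10.3 = 124.63 mm·m/s
Steady-state rate R = (F_in − F_out)/L = (281.93 − 124.63) / 210000 m = 7.490e-04 mm/s.
R = 7.490e-04 × 3600 = 2.70 mm/hr.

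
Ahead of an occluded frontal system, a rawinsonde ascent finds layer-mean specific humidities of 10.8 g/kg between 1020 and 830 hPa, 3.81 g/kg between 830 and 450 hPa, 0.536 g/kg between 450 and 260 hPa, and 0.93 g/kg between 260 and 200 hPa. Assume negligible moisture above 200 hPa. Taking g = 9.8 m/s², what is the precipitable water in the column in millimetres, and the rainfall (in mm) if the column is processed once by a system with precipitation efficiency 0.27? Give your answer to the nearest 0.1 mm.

Precipitable water is the column-integrated vapour mass per unit area: PW = (1/g) Σ q̄ Δp, with q in kg/kg and Δp in Pa (1 kg/m² of water = 1 mm).
Layer 1020–830 hPa: Δp = 190 hPa = 19000 Pa, q̄ = 0.0108 kg/kg → 0.0108 × 19000 / 9.8 = 20.94 mm
Layer 830–450 hPa: Δp = 380 hPa = 38000 Pa, q̄ = 0.00381 kg/kg → 0.00381 × 38000 / 9.8 = 14.77 mm
Layer 450–260 hPa: Δp = 190 hPa = 19000 Pa, q̄ = 0.000536 kg/kg → 0.000536 × 19000 / 9.8 = 1.04 mm
Layer 260–200 hPa: Δp = 60 hPa = 6000 Pa, q̄ = 0.00093 kg/kg → 0.00093 × 6000 / 9.8 = 0.57 mm
PW = 20.94 + 14.77 + 1.04 + 0.57 = 37.32 ≈ 37.3 mm.
Rainfall = ε × PW = 0.27 × 37.3 = 10.1 mm.

PW ≈ 37.3 mm; rainfall ≈ 10.1 mm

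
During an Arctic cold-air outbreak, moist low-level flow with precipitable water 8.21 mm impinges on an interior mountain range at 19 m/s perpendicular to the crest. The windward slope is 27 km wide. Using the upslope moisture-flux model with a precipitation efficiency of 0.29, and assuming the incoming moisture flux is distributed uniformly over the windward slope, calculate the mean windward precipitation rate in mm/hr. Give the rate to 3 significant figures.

R ≈ 6.03 mm/hr

Incoming column moisture flux per unit ridge length: F = V × PW = 19 × 8.21 = 155.99 mm·m/s.
Spread over the 27 km slope with efficiency ε = 0.29: R = ε·F/W = 0.29 × 155.99 / 27000 m = 1.675e-03 mm/s.
R = 1.675e-03 × 3600 = 6.03 mm/hr.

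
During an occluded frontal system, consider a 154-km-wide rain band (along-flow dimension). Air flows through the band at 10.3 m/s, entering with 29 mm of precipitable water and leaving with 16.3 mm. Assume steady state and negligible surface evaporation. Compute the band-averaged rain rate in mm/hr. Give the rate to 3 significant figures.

R ≈ 3.06 mm/hr

Column moisture flux per unit crosswind length is F = V × PW.
Inflow: F_in = 10.3 × 29 = 298.7 mm·m/s
Outflow: F_out = 10.3 × 16.3 = 167.89 mm·m/s
Steady-state rate R = (F_in − F_out)/L = (298.7 − 167.89) / 154000 m = 8.494e-04 mm/s.
R = 8.494e-04 × 3600 = 3.06 mm/hr.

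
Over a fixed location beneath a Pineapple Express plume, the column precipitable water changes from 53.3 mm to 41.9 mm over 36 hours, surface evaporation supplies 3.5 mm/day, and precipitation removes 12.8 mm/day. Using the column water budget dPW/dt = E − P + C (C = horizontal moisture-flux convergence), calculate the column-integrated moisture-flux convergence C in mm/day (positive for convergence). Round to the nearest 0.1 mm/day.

C ≈ 1.7 mm/day

dPW/dt = (41.9 − 53.3) mm / (36/24 day) = -7.600 mm/day.
C = dPW/dt − E + P = (-7.600) − 3.5 + 12.8 = 1.7 mm/day.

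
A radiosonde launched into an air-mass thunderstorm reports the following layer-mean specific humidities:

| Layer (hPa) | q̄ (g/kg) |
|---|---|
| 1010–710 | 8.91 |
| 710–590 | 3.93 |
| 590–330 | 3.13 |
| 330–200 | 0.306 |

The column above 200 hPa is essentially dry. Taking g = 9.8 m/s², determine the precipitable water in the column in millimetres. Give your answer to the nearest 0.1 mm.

Precipitable water is the column-integrated vapour mass per unit area: PW = (1/g) Σ q̄ Δp, with q in kg/kg and Δp in Pa (1 kg/m² of water = 1 mm).
Layer 1010–710 hPa: Δp = 300 hPa = 30000 Pa, q̄ = 0.00891 kg/kg → 0.00891 × 30000 / 9.8 = 27.28 mm
Layer 710–590 hPa: Δp = 120 hPa = 12000 Pa, q̄ = 0.00393 kg/kg → 0.00393 × 12000 / 9.8 = 4.81 mm
Layer 590–330 hPa: Δp = 260 hPa = 26000 Pa, q̄ = 0.00313 kg/kg → 0.00313 × 26000 / 9.8 = 8.30 mm
Layer 330–200 hPa: Δp = 130 hPa = 13000 Pa, q̄ = 0.000306 kg/kg → 0.000306 × 13000 / 9.8 = 0.41 mm
PW = 27.28 + 4.81 + 8.30 + 0.41 = 40.80 ≈ 40.8 mm.

PW ≈ 40.8 mm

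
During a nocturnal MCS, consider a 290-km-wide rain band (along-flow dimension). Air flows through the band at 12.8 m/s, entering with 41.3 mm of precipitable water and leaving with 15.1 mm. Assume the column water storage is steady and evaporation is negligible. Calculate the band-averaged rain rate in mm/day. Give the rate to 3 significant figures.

R ≈ 99.9 mm/day

Column moisture flux per unit crosswind length is F = V × PW.
Inflow: F_in = 12.8 × 41.3 = 528.64 mm·m/s
Outflow: F_out = 12.8 × 15.1 = 193.28 mm·m/s
Steady-state rate R = (F_in − F_out)/L = (528.64 − 193.28) / 290000 m = 1.156e-03 mm/s.
R = 1.156e-03 × 3600 × 24 = 99.9 mm/day.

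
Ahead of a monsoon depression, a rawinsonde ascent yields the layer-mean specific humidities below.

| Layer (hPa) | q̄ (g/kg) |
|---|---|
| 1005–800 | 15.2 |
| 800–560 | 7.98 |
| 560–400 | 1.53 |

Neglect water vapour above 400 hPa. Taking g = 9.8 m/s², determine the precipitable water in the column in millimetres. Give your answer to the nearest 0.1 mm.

PW ≈ 53.8 mm

Precipitable water is the column-integrated vapour mass per unit area: PW = (1/g) Σ q̄ Δp, with q in kg/kg and Δp in Pa (1 kg/m² of water = 1 mm).
Layer 1005–800 hPa: Δp = 205 hPa = 20500 Pa, q̄ = 0.0152 kg/kg → 0.0152 × 20500 / 9.8 = 31.80 mm
Layer 800–560 hPa: Δp = 240 hPa = 24000 Pa, q̄ = 0.00798 kg/kg → 0.00798 × 24000 / 9.8 = 19.54 mm
Layer 560–400 hPa: Δp = 160 hPa = 16000 Pa, q̄ = 0.00153 kg/kg → 0.00153 × 16000 / 9.8 = 2.50 mm
PW = 31.80 + 19.54 + 2.50 = 53.84 ≈ 53.8 mm.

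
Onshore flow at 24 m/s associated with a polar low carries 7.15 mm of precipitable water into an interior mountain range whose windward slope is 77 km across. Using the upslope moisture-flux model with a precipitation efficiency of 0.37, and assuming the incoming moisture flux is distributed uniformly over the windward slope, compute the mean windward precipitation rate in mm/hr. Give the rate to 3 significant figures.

R ≈ 2.97 mm/hr

Incoming column moisture flux per unit ridge length: F = V × PW = 24 × 7.15 = 171.6 mm·m/s.
Spread over the 77 km slope with efficiency ε = 0.37: R = ε·F/W = 0.37 × 171.6 / 77000 m = 8.246e-04 mm/s.
R = 8.246e-04 × 3600 = 2.97 mm/hr.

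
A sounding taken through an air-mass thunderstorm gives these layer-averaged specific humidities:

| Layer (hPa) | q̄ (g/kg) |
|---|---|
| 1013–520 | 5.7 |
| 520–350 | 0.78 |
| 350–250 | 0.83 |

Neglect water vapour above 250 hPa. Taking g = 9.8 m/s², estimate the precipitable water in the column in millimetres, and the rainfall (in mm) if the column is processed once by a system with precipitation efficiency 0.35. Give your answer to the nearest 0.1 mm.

Precipitable water is the column-integrated vapour mass per unit area: PW = (1/g) Σ q̄ Δp, with q in kg/kg and Δp in Pa (1 kg/m² of water = 1 mm).
Layer 1013–520 hPa: Δp = 493 hPa = 49300 Pa, q̄ = 0.0057 kg/kg → 0.0057 × 49300 / 9.8 = 28.67 mm
Layer 520–350 hPa: Δp = 170 hPa = 17000 Pa, q̄ = 0.00078 kg/kg → 0.00078 × 17000 / 9.8 = 1.35 mm
Layer 350–250 hPa: Δp = 100 hPa = 10000 Pa, q̄ = 0.00083 kg/kg → 0.00083 × 10000 / 9.8 = 0.85 mm
PW = 28.67 + 1.35 + 0.85 = 30.87 ≈ 30.9 mm.
Rainfall = ε × PW = 0.35 × 30.9 = 10.8 mm.

PW ≈ 30.9 mm; rainfall ≈ 10.8 mm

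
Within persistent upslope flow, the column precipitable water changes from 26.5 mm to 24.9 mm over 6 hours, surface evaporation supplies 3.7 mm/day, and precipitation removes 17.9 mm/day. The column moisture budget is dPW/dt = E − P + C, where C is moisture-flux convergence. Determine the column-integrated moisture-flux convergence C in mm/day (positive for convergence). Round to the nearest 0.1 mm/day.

dPW/dt = (24.9 − 26.5) mm / (6/24 day) = -6.400 mm/day.
C = dPW/dt − E + P = (-6.400) − 3.7 + 17.9 = 7.8 mm/day.

C ≈ 7.8 mm/day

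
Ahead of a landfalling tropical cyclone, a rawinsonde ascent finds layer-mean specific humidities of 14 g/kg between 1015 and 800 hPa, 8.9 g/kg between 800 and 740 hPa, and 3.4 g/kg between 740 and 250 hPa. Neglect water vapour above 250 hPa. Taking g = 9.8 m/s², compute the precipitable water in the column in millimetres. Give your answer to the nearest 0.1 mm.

Precipitable water is the column-integrated vapour mass per unit area: PW = (1/g) Σ q̄ Δp, with q in kg/kg and Δp in Pa (1 kg/m² of water = 1 mm).
Layer 1015–800 hPa: Δp = 215 hPa = 21500 Pa, q̄ = 0.014 kg/kg → 0.014 × 21500 / 9.8 = 30.71 mm
Layer 800–740 hPa: Δp = 60 hPa = 6000 Pa, q̄ = 0.0089 kg/kg → 0.0089 × 6000 / 9.8 = 5.45 mm
Layer 740–250 hPa: Δp = 490 hPa = 49000 Pa, q̄ = 0.0034 kg/kg → 0.0034 × 49000 / 9.8 = 17.00 mm
PW = 30.71 + 5.45 + 17.00 = 53.16 ≈ 53.2 mm.

PW ≈ 53.2 mm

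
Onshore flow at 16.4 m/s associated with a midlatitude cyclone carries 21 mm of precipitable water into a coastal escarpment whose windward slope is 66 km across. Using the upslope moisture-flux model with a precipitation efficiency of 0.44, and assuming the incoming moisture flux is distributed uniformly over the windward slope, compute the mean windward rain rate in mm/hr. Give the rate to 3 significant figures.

R ≈ 8.27 mm/hr

Incoming column moisture flux per unit ridge length: F = V × PW = 16.4 × 21 = 344.4 mm·m/s.
Spread over the 66 km slope with efficiency ε = 0.44: R = ε·F/W = 0.44 × 344.4 / 66000 m = 2.296e-03 mm/s.
R = 2.296e-03 × 3600 = 8.27 mm/hr.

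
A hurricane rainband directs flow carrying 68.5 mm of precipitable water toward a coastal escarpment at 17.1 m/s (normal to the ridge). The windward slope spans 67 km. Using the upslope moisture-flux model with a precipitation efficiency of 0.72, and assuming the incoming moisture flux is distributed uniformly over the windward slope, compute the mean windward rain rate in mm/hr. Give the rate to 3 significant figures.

R ≈ 45.3 mm/hr

Incoming column moisture flux per unit ridge length: F = V × PW = 17.1 × 68.5 = 1171.35 mm·m/s.
Spread over the 67 km slope with efficiency ε = 0.72: R = ε·F/W = 0.72 × 1171.35 / 67000 m = 1.259e-02 mm/s.
R = 1.259e-02 × 3600 = 45.3 mm/hr.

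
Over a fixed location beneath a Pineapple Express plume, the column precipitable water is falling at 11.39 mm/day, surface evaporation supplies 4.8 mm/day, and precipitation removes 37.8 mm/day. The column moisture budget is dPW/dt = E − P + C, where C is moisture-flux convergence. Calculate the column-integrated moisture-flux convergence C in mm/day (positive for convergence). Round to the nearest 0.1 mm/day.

C ≈ 21.6 mm/day

dPW/dt = -11.39 mm/day.
C = dPW/dt − E + P = (-11.39) − 4.8 + 37.8 = 21.6 mm/day.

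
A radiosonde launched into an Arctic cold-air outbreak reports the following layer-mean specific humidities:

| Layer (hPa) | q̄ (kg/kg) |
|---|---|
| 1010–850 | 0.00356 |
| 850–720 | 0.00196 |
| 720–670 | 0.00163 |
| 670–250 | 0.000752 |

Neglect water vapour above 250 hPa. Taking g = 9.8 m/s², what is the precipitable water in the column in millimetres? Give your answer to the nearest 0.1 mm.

Precipitable water is the column-integrated vapour mass per unit area: PW = (1/g) Σ q̄ Δp, with q in kg/kg and Δp in Pa (1 kg/m² of water = 1 mm).
Layer 1010–850 hPa: Δp = 160 hPa = 16000 Pa, q̄ = 0.00356 kg/kg → 0.00356 × 16000 / 9.8 = 5.81 mm
Layer 850–720 hPa: Δp = 130 hPa = 13000 Pa, q̄ = 0.00196 kg/kg → 0.00196 × 13000 / 9.8 = 2.60 mm
Layer 720–670 hPa: Δp = 50 hPa = 5000 Pa, q̄ = 0.00163 kg/kg → 0.00163 × 5000 / 9.8 = 0.83 mm
Layer 670–250 hPa: Δp = 420 hPa = 42000 Pa, q̄ = 0.000752 kg/kg → 0.000752 × 42000 / 9.8 = 3.22 mm
PW = 5.81 + 2.60 + 0.83 + 3.22 = 12.46 ≈ 12.5 mm.

PW ≈ 12.5 mm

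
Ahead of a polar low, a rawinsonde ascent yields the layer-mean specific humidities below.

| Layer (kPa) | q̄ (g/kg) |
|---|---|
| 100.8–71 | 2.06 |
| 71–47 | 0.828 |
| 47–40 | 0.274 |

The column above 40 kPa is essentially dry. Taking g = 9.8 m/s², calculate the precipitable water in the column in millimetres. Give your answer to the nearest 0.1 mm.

Precipitable water is the column-integrated vapour mass per unit area: PW = (1/g) Σ q̄ Δp, with q in kg/kg and Δp in Pa (1 kg/m² of water = 1 mm).
Layer 100.8–71 kPa: Δp = 298 hPa = 29800 Pa, q̄ = 0.00206 kg/kg → 0.00206 × 29800 / 9.8 = 6.26 mm
Layer 71–47 kPa: Δp = 240 hPa = 24000 Pa, q̄ = 0.000828 kg/kg → 0.000828 × 24000 / 9.8 = 2.03 mm
Layer 47–40 kPa: Δp = 70 hPa = 7000 Pa, q̄ = 0.000274 kg/kg → 0.000274 × 7000 / 9.8 = 0.20 mm
PW = 6.26 + 2.03 + 0.20 = 8.49 ≈ 8.5 mm.

PW ≈ 8.5 mm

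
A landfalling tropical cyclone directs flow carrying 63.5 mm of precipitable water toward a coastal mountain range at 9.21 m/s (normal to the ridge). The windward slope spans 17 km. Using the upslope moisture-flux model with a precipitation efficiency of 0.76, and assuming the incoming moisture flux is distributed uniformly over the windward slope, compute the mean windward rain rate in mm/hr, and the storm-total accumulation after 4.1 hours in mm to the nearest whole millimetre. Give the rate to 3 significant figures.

R ≈ 94.1 mm/hr; total ≈ 386 mm

Incoming column moisture flux per unit ridge length: F = V × PW = 9.21 × 63.5 = 584.835 mm·m/s.
Spread over the 17 km slope with efficiency ε = 0.76: R = ε·F/W = 0.76 × 584.835 / 17000 m = 2.615e-02 mm/s.
R = 2.615e-02 × 3600 = 94.1 mm/hr.
Over 4.1 h: total = 94.1 × 4.1 = 385.81 ≈ 386 mm.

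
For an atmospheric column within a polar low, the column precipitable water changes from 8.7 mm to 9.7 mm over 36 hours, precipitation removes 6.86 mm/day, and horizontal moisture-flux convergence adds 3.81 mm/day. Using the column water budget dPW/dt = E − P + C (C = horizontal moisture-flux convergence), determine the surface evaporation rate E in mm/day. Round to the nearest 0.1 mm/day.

E ≈ 3.7 mm/day

dPW/dt = (9.7 − 8.7) mm / (36/24 day) = +0.667 mm/day.
E = dPW/dt + P − C = (+0.667) + 6.86 − (3.81) = 3.7 mm/day.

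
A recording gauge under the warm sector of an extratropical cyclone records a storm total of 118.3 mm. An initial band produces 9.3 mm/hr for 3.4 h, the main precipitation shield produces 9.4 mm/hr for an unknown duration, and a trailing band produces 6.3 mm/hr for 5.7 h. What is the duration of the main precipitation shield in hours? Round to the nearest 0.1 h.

duration ≈ 5.4 h

Known phases: 9.3 × 3.4 + 6.3 × 5.7 = 31.62 + 35.91 = 67.53 mm.
Remaining depth = 118.3 − 67.53 = 50.77 mm.
Duration = 50.77 / 9.4 = 5.4 h.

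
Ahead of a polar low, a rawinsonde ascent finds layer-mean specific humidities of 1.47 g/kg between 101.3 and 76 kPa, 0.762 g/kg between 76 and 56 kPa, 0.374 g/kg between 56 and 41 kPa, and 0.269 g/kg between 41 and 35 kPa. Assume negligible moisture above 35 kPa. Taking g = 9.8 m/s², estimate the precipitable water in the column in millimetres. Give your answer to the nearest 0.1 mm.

Precipitable water is the column-integrated vapour mass per unit area: PW = (1/g) Σ q̄ Δp, with q in kg/kg and Δp in Pa (1 kg/m² of water = 1 mm).
Layer 101.3–76 kPa: Δp = 253 hPa = 25300 Pa, q̄ = 0.00147 kg/kg → 0.00147 × 25300 / 9.8 = 3.79 mm
Layer 76–56 kPa: Δp = 200 hPa = 20000 Pa, q̄ = 0.000762 kg/kg → 0.000762 × 20000 / 9.8 = 1.56 mm
Layer 56–41 kPa: Δp = 150 hPa = 15000 Pa, q̄ = 0.000374 kg/kg → 0.000374 × 15000 / 9.8 = 0.57 mm
Layer 41–35 kPa: Δp = 60 hPa = 6000 Pa, q̄ = 0.000269 kg/kg → 0.000269 × 6000 / 9.8 = 0.16 mm
PW = 3.79 + 1.56 + 0.57 + 0.16 = 6.08 ≈ 6.1 mm.

PW ≈ 6.1 mm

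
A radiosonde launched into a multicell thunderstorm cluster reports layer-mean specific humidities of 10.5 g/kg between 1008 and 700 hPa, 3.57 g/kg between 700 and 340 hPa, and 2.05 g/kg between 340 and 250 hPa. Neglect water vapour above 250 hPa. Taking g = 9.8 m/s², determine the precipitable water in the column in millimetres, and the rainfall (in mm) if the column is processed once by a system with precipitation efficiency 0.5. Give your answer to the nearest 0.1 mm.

PW ≈ 48.0 mm; rainfall ≈ 24.0 mm

Precipitable water is the column-integrated vapour mass per unit area: PW = (1/g) Σ q̄ Δp, with q in kg/kg and Δp in Pa (1 kg/m² of water = 1 mm).
Layer 1008–700 hPa: Δp = 308 hPa = 30800 Pa, q̄ = 0.0105 kg/kg → 0.0105 × 30800 / 9.8 = 33.00 mm
Layer 700–340 hPa: Δp = 360 hPa = 36000 Pa, q̄ = 0.00357 kg/kg → 0.00357 × 36000 / 9.8 = 13.11 mm
Layer 340–250 hPa: Δp = 90 hPa = 9000 Pa, q̄ = 0.00205 kg/kg → 0.00205 × 9000 / 9.8 = 1.88 mm
PW = 33.00 + 13.11 + 1.88 = 47.99 ≈ 48.0 mm.
Rainfall = ε × PW = 0.5 × 48.0 = 24.0 mm.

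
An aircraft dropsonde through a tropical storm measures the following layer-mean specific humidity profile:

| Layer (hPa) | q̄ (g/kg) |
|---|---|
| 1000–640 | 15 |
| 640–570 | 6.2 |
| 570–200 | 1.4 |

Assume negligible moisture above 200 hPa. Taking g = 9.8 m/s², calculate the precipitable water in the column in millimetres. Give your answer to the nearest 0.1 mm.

Precipitable water is the column-integrated vapour mass per unit area: PW = (1/g) Σ q̄ Δp, with q in kg/kg and Δp in Pa (1 kg/m² of water = 1 mm).
Layer 1000–640 hPa: Δp = 360 hPa = 36000 Pa, q̄ = 0.015 kg/kg → 0.015 × 36000 / 9.8 = 55.10 mm
Layer 640–570 hPa: Δp = 70 hPa = 7000 Pa, q̄ = 0.0062 kg/kg → 0.0062 × 7000 / 9.8 = 4.43 mm
Layer 570–200 hPa: Δp = 370 hPa = 37000 Pa, q̄ = 0.0014 kg/kg → 0.0014 × 37000 / 9.8 = 5.29 mm
PW = 55.10 + 4.43 + 5.29 = 64.82 ≈ 64.8 mm.

PW ≈ 64.8 mm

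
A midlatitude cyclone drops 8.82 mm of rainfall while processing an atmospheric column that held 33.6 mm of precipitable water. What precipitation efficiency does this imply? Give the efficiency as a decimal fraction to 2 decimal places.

ε = rainfall / PW = 8.82 / 33.6 = 0.26.

ε ≈ 0.26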